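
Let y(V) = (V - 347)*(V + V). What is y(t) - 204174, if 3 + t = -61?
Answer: -151566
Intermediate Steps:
t = -64 (t = -3 - 61 = -64)
y(V) = 2*V*(-347 + V) (y(V) = (-347 + V)*(2*V) = 2*V*(-347 + V))
y(t) - 204174 = 2*(-64)*(-347 - 64) - 204174 = 2*(-64)*(-411) - 204174 = 52608 - 204174 = -151566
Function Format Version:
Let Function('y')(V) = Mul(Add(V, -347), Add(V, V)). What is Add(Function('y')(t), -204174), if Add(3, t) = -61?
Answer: -151566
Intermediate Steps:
t = -64 (t = Add(-3, -61) = -64)
Function('y')(V) = Mul(2, V, Add(-347, V)) (Function('y')(V) = Mul(Add(-347, V), Mul(2, V)) = Mul(2, V, Add(-347, V)))
Add(Function('y')(t), -204174) = Add(Mul(2, -64, Add(-347, -64)), -204174) = Add(Mul(2, -64, -411), -204174) = Add(52608, -204174) = -151566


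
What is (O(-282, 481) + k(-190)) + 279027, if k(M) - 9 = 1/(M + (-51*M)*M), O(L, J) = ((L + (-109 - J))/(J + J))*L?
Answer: 247357550775239/885660490 ≈ 2.7929e+5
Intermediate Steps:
O(L, J) = L*(-109 + L - J)/(2*J) (O(L, J) = ((-109 + L - J)/((2*J)))*L = ((-109 + L - J)*(1/(2*J)))*L = ((-109 + L - J)/(2*J))*L = L*(-109 + L - J)/(2*J))
k(M) = 9 + 1/(M - 51*M²) (k(M) = 9 + 1/(M + (-51*M)*M) = 9 + 1/(M - 51*M²))
(O(-282, 481) + k(-190)) + 279027 = ((½)*(-282)*(-109 - 282 - 1*481)/481 + (-1 - 9*(-190) + 459*(-190)²)/((-190)*(-1 + 51*(-190)))) + 279027 = ((½)*(-282)*(1/481)*(-109 - 282 - 481) - (-1 + 1710 + 459*36100)/(190*(-1 - 9690))) + 279027 = ((½)*(-282)*(1/481)*(-872) - 1/190*(-1 + 1710 + 16569900)/(-9691)) + 279027 = (122952/481 - 1/190*(-1/9691)*16571609) + 279027 = (122952/481 + 16571609/1841290) + 279027 = 234361232009/885660490 + 279027 = 247357550775239/885660490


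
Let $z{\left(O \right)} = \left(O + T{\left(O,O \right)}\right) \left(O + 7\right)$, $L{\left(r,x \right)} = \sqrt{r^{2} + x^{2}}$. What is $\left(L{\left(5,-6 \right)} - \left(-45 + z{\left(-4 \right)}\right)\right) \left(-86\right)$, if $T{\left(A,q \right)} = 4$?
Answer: $-3870 - 86 \sqrt{61} \approx -4541.7$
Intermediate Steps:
$z{\left(O \right)} = \left(4 + O\right) \left(7 + O\right)$ ($z{\left(O \right)} = \left(O + 4\right) \left(O + 7\right) = \left(4 + O\right) \left(7 + O\right)$)
$\left(L{\left(5,-6 \right)} - \left(-45 + z{\left(-4 \right)}\right)\right) \left(-86\right) = \left(\sqrt{5^{2} + \left(-6\right)^{2}} + \left(45 - \left(28 + \left(-4\right)^{2} + 11 \left(-4\right)\right)\right)\right) \left(-86\right) = \left(\sqrt{25 + 36} + \left(45 - \left(28 + 16 - 44\right)\right)\right) \left(-86\right) = \left(\sqrt{61} + \left(45 - 0\right)\right) \left(-86\right) = \left(\sqrt{61} + \left(45 + 0\right)\right) \left(-86\right) = \left(\sqrt{61} + 45\right) \left(-86\right) = \left(45 + \sqrt{61}\right) \left(-86\right) = -3870 - 86 \sqrt{61}$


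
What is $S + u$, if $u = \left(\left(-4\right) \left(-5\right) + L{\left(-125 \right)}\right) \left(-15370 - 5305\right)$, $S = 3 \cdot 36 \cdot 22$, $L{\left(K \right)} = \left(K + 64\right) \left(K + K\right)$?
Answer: $-315704874$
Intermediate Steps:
$L{\left(K \right)} = 2 K \left(64 + K\right)$ ($L{\left(K \right)} = \left(64 + K\right) 2 K = 2 K \left(64 + K\right)$)
$S = 2376$ ($S = 108 \cdot 22 = 2376$)
$u = -315707250$ ($u = \left(\left(-4\right) \left(-5\right) + 2 \left(-125\right) \left(64 - 125\right)\right) \left(-15370 - 5305\right) = \left(20 + 2 \left(-125\right) \left(-61\right)\right) \left(-20675\right) = \left(20 + 15250\right) \left(-20675\right) = 15270 \left(-20675\right) = -315707250$)
$S + u = 2376 - 315707250 = -315704874$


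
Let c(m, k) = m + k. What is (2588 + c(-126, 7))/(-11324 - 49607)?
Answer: -2469/60931 ≈ -0.040521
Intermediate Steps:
c(m, k) = k + m
(2588 + c(-126, 7))/(-11324 - 49607) = (2588 + (7 - 126))/(-11324 - 49607) = (2588 - 119)/(-60931) = 2469*(-1/60931) = -2469/60931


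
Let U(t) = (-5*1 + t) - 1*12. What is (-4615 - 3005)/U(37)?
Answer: -381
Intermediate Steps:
U(t) = -17 + t (U(t) = (-5 + t) - 12 = -17 + t)
(-4615 - 3005)/U(37) = (-4615 - 3005)/(-17 + 37) = -7620/20 = -7620*1/20 = -381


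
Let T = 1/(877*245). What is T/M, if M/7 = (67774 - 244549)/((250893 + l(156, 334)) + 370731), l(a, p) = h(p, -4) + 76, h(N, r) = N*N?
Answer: -733256/265879322625 ≈ -2.7579e-6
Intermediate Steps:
h(N, r) = N**2
l(a, p) = 76 + p**2 (l(a, p) = p**2 + 76 = 76 + p**2)
T = 1/214865 ≈ 4.6541e-6
M = -1237425/733256 (M = 7*((67774 - 244549)/((250893 + (76 + 334**2)) + 370731)) = 7*(-176775/((250893 + (76 + 111556)) + 370731)) = 7*(-176775/((250893 + 111632) + 370731)) = 7*(-176775/(362525 + 370731)) = 7*(-176775/733256) = -1237425/733256 ≈ -1.6876)
T/M = 1/(214865*(-1237425/733256)) = (1/214865)*(-733256/1237425) = -733256/265879322625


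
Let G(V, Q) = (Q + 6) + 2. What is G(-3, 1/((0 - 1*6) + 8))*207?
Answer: 3519/2 ≈ 1759.5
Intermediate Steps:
G(V, Q) = 8 + Q (G(V, Q) = (6 + Q) + 2 = 8 + Q)
G(-3, 1/((0 - 1*6) + 8))*207 = (8 + 1/((0 - 1*6) + 8))*207 = (8 + 1/((0 - 6) + 8))*207 = (8 + 1/(-6 + 8))*207 = (8 + 1/2)*207 = (8 + ½)*207 = (17/2)*207 = 3519/2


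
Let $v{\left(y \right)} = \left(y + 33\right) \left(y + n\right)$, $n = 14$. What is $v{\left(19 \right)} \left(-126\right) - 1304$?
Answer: $-217520$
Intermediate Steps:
$v{\left(y \right)} = \left(14 + y\right) \left(33 + y\right)$ ($v{\left(y \right)} = \left(y + 33\right) \left(y + 14\right) = \left(33 + y\right) \left(14 + y\right) = \left(14 + y\right) \left(33 + y\right)$)
$v{\left(19 \right)} \left(-126\right) - 1304 = \left(462 + 19^{2} + 47 \cdot 19\right) \left(-126\right) - 1304 = \left(462 + 361 + 893\right) \left(-126\right) - 1304 = 1716 \left(-126\right) - 1304 = -216216 - 1304 = -217520$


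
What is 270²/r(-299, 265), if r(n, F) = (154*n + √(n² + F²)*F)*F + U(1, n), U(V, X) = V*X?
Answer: 889561448100/638302962271129 + 5119402500*√159626/638302962271129 ≈ 0.0045980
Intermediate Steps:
r(n, F) = n + F*(154*n + F*√(F² + n²)) (r(n, F) = (154*n + √(n² + F²)*F)*F + 1*n = (154*n + √(F² + n²)*F)*F + n = (154*n + F*√(F² + n²))*F + n = F*(154*n + F*√(F² + n²)) + n = n + F*(154*n + F*√(F² + n²)))
270²/r(-299, 265) = 270²/(-299 + 265²*√(265² + (-299)²) + 154*265*(-299)) = 72900/(-299 + 70225*√(70225 + 89401) - 12202190) = 72900/(-299 + 70225*√159626 - 12202190) = 72900/(-12202489 + 70225*√159626)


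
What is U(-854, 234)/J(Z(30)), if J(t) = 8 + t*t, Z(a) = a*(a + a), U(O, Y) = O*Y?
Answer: -49959/810002 ≈ -0.061678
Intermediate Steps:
Z(a) = 2*a**2 (Z(a) = a*(2*a) = 2*a**2)
J(t) = 8 + t**2
U(-854, 234)/J(Z(30)) = (-854*234)/(8 + (2*30**2)**2) = -199836/(8 + (2*900)**2) = -199836/(8 + 1800**2) = -199836/(8 + 3240000) = -199836/3240008 = -199836*1/3240008 = -49959/810002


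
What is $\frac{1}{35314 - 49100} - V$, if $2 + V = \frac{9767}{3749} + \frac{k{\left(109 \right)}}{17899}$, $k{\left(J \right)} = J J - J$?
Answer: $- \frac{1168376272725}{925086796886} \approx -1.263$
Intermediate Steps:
$k{\left(J \right)} = J^{2} - J$
$V = \frac{84746059}{67103351}$ ($V = -2 + \left(\frac{9767}{3749} + \frac{109 \left(-1 + 109\right)}{17899}\right) = -2 + \left(9767 \cdot \frac{1}{3749} + 109 \cdot 108 \cdot \frac{1}{17899}\right) = -2 + \left(\frac{9767}{3749} + 11772 \cdot \frac{1}{17899}\right) = -2 + \left(\frac{9767}{3749} + \frac{11772}{17899}\right) = -2 + \frac{218952761}{67103351} = \frac{84746059}{67103351} \approx 1.2629$)
$\frac{1}{35314 - 49100} - V = \frac{1}{35314 - 49100} - \frac{84746059}{67103351} = \frac{1}{-13786} - \frac{84746059}{67103351} = - \frac{1}{13786} - \frac{84746059}{67103351} = - \frac{1168376272725}{925086796886}$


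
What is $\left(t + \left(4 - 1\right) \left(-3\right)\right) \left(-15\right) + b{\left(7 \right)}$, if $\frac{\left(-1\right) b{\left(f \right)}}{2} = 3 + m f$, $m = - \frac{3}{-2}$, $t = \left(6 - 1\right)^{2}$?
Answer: $-267$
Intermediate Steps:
$t = 25$ ($t = 5^{2} = 25$)
$m = \frac{3}{2}$ ($m = \left(-3\right) \left(- \frac{1}{2}\right) = \frac{3}{2} \approx 1.5$)
$b{\left(f \right)} = -6 - 3 f$ ($b{\left(f \right)} = - 2 \left(3 + \frac{3 f}{2}\right) = -6 - 3 f$)
$\left(t + \left(4 - 1\right) \left(-3\right)\right) \left(-15\right) + b{\left(7 \right)} = \left(25 + \left(4 - 1\right) \left(-3\right)\right) \left(-15\right) - 27 = \left(25 + 3 \left(-3\right)\right) \left(-15\right) - 27 = \left(25 - 9\right) \left(-15\right) - 27 = 16 \left(-15\right) - 27 = -240 - 27 = -267$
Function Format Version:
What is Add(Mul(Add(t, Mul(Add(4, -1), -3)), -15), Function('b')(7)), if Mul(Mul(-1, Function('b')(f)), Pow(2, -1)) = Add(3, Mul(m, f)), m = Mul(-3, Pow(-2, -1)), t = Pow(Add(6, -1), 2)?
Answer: -267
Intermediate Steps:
t = 25 (t = Pow(5, 2) = 25)
m = Rational(3, 2) (m = Mul(-3, Rational(-1, 2)) = Rational(3, 2) ≈ 1.5000)
Function('b')(f) = Add(-6, Mul(-3, f)) (Function('b')(f) = Mul(-2, Add(3, Mul(Rational(3, 2), f))) = Add(-6, Mul(-3, f)))
Add(Mul(Add(t, Mul(Add(4, -1), -3)), -15), Function('b')(7)) = Add(Mul(Add(25, Mul(Add(4, -1), -3)), -15), Add(-6, Mul(-3, 7))) = Add(Mul(Add(25, Mul(3, -3)), -15), Add(-6, -21)) = Add(Mul(Add(25, -9), -15), -27) = Add(Mul(16, -15), -27) = Add(-240, -27) = -267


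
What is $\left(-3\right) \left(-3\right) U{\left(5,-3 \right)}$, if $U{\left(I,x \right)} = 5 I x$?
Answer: $-675$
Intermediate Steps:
$U{\left(I,x \right)} = 5 I x$
$\left(-3\right) \left(-3\right) U{\left(5,-3 \right)} = \left(-3\right) \left(-3\right) 5 \cdot 5 \left(-3\right) = 9 \left(-75\right) = -675$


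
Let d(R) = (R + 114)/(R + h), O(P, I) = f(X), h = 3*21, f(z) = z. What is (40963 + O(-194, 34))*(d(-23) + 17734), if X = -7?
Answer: 7264068789/10 ≈ 7.2641e+8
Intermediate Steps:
h = 63
O(P, I) = -7
d(R) = (114 + R)/(63 + R) (d(R) = (R + 114)/(R + 63) = (114 + R)/(63 + R))
(40963 + O(-194, 34))*(d(-23) + 17734) = (40963 - 7)*((114 - 23)/(63 - 23) + 17734) = 40956*(91/40 + 17734) = 40956*(709451/40) = 7264068789/10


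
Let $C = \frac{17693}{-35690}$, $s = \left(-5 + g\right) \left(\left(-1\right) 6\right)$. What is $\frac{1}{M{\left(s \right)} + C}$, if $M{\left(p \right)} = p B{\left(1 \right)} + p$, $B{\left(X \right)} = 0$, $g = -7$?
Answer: $\frac{35690}{2551987} \approx 0.013985$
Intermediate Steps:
$s = 72$ ($s = \left(-5 - 7\right) \left(\left(-1\right) 6\right) = \left(-12\right) \left(-6\right) = 72$)
$C = - \frac{17693}{35690}$ ($C = 17693 \left(- \frac{1}{35690}\right) = - \frac{17693}{35690} \approx -0.49574$)
$M{\left(p \right)} = p$ ($M{\left(p \right)} = p 0 + p = 0 + p = p$)
$\frac{1}{M{\left(s \right)} + C} = \frac{1}{72 - \frac{17693}{35690}} = \frac{1}{\frac{2551987}{35690}} = \frac{35690}{2551987}$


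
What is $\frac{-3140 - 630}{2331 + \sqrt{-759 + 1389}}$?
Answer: $- \frac{139490}{86237} + \frac{3770 \sqrt{70}}{1810977} \approx -1.6001$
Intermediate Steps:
$\frac{-3140 - 630}{2331 + \sqrt{-759 + 1389}} = - \frac{3770}{2331 + \sqrt{630}} = - \frac{3770}{2331 + 3 \sqrt{70}}$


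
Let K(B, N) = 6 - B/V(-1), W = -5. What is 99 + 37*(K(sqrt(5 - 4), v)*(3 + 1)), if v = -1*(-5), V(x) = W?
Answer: 5083/5 ≈ 1016.6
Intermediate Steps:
V(x) = -5
v = 5
K(B, N) = 6 + B/5 (K(B, N) = 6 - B/(-5) = 6 - B*(-1)/5 = 6 - (-1)*B/5 = 6 + B/5)
99 + 37*(K(sqrt(5 - 4), v)*(3 + 1)) = 99 + 37*((6 + sqrt(5 - 4)/5)*(3 + 1)) = 99 + 37*((6 + sqrt(1)/5)*4) = 99 + 37*((6 + (1/5)*1)*4) = 99 + 37*((6 + 1/5)*4) = 99 + 37*((31/5)*4) = 99 + 37*(124/5) = 99 + 4588/5 = 5083/5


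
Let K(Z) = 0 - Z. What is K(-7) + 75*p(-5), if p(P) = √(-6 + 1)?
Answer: 7 + 75*I*√5 ≈ 7.0 + 167.71*I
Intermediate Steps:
K(Z) = -Z
p(P) = I*√5 (p(P) = √(-5) = I*√5)
K(-7) + 75*p(-5) = -1*(-7) + 75*(I*√5) = 7 + 75*I*√5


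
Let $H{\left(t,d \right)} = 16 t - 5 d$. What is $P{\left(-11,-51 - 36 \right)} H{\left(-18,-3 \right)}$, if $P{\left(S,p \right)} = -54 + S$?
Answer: $17745$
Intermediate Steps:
$H{\left(t,d \right)} = - 5 d + 16 t$
$P{\left(-11,-51 - 36 \right)} H{\left(-18,-3 \right)} = \left(-54 - 11\right) \left(\left(-5\right) \left(-3\right) + 16 \left(-18\right)\right) = - 65 \left(15 - 288\right) = \left(-65\right) \left(-273\right) = 17745$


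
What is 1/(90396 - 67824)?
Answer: 1/22572 ≈ 4.4303e-5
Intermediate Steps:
1/(90396 - 67824) = 1/22572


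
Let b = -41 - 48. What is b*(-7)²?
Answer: -4361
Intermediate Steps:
b = -89
b*(-7)² = -89*(-7)² = -89*49 = -4361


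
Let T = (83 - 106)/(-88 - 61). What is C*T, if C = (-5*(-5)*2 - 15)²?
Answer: 28175/149 ≈ 189.09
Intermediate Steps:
T = 23/149 (T = -23/(-149) = -23*(-1/149) = 23/149 ≈ 0.15436)
C = 1225 (C = (25*2 - 15)² = (50 - 15)² = 35² = 1225)
C*T = 1225*(23/149) = 28175/149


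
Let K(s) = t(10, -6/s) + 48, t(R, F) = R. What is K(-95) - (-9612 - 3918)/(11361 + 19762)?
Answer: 1818664/31123 ≈ 58.435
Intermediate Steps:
K(s) = 58 (K(s) = 10 + 48 = 58)
K(-95) - (-9612 - 3918)/(11361 + 19762) = 58 - (-9612 - 3918)/(11361 + 19762) = 58 - (-13530)/31123 = 58 - 1*(-13530/31123) = 58 + 13530/31123 = 1818664/31123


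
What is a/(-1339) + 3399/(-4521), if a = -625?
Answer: -52292/183443 ≈ -0.28506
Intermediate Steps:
a/(-1339) + 3399/(-4521) = -625/(-1339) + 3399/(-4521) = -625*(-1/1339) + 3399*(-1/4521) = 625/1339 - 103/137 = -52292/183443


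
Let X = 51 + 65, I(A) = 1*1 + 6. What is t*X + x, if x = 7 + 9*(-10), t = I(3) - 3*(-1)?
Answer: 1077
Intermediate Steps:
I(A) = 7 (I(A) = 1 + 6 = 7)
X = 116
t = 10 (t = 7 - 3*(-1) = 7 + 3 = 10)
x = -83 (x = 7 - 90 = -83)
t*X + x = 10*116 - 83 = 1160 - 83 = 1077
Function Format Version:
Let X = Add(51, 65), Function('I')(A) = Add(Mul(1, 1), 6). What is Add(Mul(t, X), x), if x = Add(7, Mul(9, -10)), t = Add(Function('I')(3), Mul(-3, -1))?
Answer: 1077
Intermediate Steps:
Function('I')(A) = 7 (Function('I')(A) = Add(1, 6) = 7)
X = 116
t = 10 (t = Add(7, Mul(-3, -1)) = Add(7, 3) = 10)
x = -83 (x = Add(7, -90) = -83)
Add(Mul(t, X), x) = Add(Mul(10, 116), -83) = Add(1160, -83) = 1077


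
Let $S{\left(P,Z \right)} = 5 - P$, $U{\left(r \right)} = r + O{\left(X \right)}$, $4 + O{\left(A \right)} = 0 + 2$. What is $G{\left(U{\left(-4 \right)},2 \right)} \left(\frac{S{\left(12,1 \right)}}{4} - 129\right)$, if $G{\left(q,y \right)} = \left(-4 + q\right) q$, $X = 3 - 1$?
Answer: $-7845$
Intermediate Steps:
$X = 2$
$O{\left(A \right)} = -2$ ($O{\left(A \right)} = -4 + \left(0 + 2\right) = -4 + 2 = -2$)
$U{\left(r \right)} = -2 + r$ ($U{\left(r \right)} = r - 2 = -2 + r$)
$G{\left(q,y \right)} = q \left(-4 + q\right)$
$G{\left(U{\left(-4 \right)},2 \right)} \left(\frac{S{\left(12,1 \right)}}{4} - 129\right) = \left(-2 - 4\right) \left(-4 - 6\right) \left(\frac{5 - 12}{4} - 129\right) = - 6 \left(-4 - 6\right) \left(\left(5 - 12\right) \frac{1}{4} - 129\right) = \left(-6\right) \left(-10\right) \left(\left(-7\right) \frac{1}{4} - 129\right) = 60 \left(- \frac{7}{4} - 129\right) = 60 \left(- \frac{523}{4}\right) = -7845$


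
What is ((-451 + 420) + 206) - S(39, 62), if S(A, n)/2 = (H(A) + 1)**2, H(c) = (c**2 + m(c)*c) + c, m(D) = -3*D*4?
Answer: -557178787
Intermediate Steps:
m(D) = -12*D
H(c) = c - 11*c**2 (H(c) = (c**2 + (-12*c)*c) + c = (c**2 - 12*c**2) + c = -11*c**2 + c = c - 11*c**2)
S(A, n) = 2*(1 + A*(1 - 11*A))**2 (S(A, n) = 2*(A*(1 - 11*A) + 1)**2 = 2*(1 + A*(1 - 11*A))**2)
((-451 + 420) + 206) - S(39, 62) = ((-451 + 420) + 206) - 2*(1 + 39*(1 - 11*39))**2 = (-31 + 206) - 2*(1 + 39*(1 - 429))**2 = 175 - 2*(1 + 39*(-428))**2 = 175 - 2*(1 - 16692)**2 = 175 - 2*(-16691)**2 = 175 - 2*278589481 = 175 - 1*557178962 = 175 - 557178962 = -557178787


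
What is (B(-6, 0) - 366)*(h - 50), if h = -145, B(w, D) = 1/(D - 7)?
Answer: 499785/7 ≈ 71398.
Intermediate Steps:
B(w, D) = 1/(-7 + D)
(B(-6, 0) - 366)*(h - 50) = (1/(-7 + 0) - 366)*(-145 - 50) = (1/(-7) - 366)*(-195) = (-1/7 - 366)*(-195) = -2563/7*(-195) = 499785/7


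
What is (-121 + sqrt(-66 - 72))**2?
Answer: (121 - I*sqrt(138))**2 ≈ 14503.0 - 2842.9*I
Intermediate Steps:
(-121 + sqrt(-66 - 72))**2 = (-121 + sqrt(-138))**2 = (-121 + I*sqrt(138))**2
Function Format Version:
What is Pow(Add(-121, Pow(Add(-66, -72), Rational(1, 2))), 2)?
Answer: Pow(Add(121, Mul(-1, I, Pow(138, Rational(1, 2)))), 2) ≈ Add(14503., Mul(-2842.9, I))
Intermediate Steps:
Pow(Add(-121, Pow(Add(-66, -72), Rational(1, 2))), 2) = Pow(Add(-121, Pow(-138, Rational(1, 2))), 2) = Pow(Add(-121, Mul(I, Pow(138, Rational(1, 2)))), 2)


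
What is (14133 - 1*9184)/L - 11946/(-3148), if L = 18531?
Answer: 118475389/29167794 ≈ 4.0619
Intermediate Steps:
(14133 - 1*9184)/L - 11946/(-3148) = (14133 - 1*9184)/18531 - 11946/(-3148) = (14133 - 9184)*(1/18531) - 11946*(-1/3148) = 4949*(1/18531) + 5973/1574 = 4949/18531 + 5973/1574 = 118475389/29167794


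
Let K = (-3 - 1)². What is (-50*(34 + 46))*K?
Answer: -64000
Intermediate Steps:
K = 16 (K = (-4)² = 16)
(-50*(34 + 46))*K = -50*(34 + 46)*16 = -50*80*16 = -4000*16 = -64000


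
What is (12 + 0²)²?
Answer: 144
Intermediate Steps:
(12 + 0²)² = (12 + 0)² = 12² = 144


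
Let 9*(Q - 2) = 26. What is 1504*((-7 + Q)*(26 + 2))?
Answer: -800128/9 ≈ -88903.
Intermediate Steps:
Q = 44/9 (Q = 2 + (⅑)*26 = 2 + 26/9 = 44/9 ≈ 4.8889)
1504*((-7 + Q)*(26 + 2)) = 1504*((-7 + 44/9)*(26 + 2)) = 1504*(-19/9*28) = 1504*(-532/9) = -800128/9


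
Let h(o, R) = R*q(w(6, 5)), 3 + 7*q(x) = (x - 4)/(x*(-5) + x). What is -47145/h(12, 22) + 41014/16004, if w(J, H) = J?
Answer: 15853026529/3256814 ≈ 4867.6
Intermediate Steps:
q(x) = -3/7 - (-4 + x)/(28*x) (q(x) = -3/7 + ((x - 4)/(x*(-5) + x))/7 = -3/7 + ((-4 + x)/(-5*x + x))/7 = -3/7 + ((-4 + x)/((-4*x)))/7 = -3/7 + ((-4 + x)*(-1/(4*x)))/7 = -3/7 + (-(-4 + x)/(4*x))/7 = -3/7 - (-4 + x)/(28*x))
h(o, R) = -37*R/84 (h(o, R) = R*((1/28)*(4 - 13*6)/6) = R*((1/28)*(1/6)*(4 - 78)) = R*((1/28)*(1/6)*(-74)) = R*(-37/84) = -37*R/84)
-47145/h(12, 22) + 41014/16004 = -47145/((-37/84*22)) + 41014/16004 = -47145/(-407/42) + 41014*(1/16004) = -47145*(-42/407) + 20507/8002 = 1980090/407 + 20507/8002 = 15853026529/3256814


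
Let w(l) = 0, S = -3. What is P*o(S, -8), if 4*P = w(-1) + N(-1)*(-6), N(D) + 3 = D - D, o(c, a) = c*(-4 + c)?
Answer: 189/2 ≈ 94.500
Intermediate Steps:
N(D) = -3 (N(D) = -3 + (D - D) = -3 + 0 = -3)
P = 9/2 (P = (0 - 3*(-6))/4 = (0 + 18)/4 = (1/4)*18 = 9/2 ≈ 4.5000)
P*o(S, -8) = 9*(-3*(-4 - 3))/2 = 9*(-3*(-7))/2 = (9/2)*21 = 189/2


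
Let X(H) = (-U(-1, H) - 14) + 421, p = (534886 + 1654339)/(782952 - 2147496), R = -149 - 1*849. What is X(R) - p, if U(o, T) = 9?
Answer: 545277737/1364544 ≈ 399.60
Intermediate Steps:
R = -998 (R = -149 - 849 = -998)
p = -2189225/1364544 (p = 2189225/(-1364544) = 2189225*(-1/1364544) = -2189225/1364544 ≈ -1.6044)
X(H) = 398 (X(H) = (-1*9 - 14) + 421 = (-9 - 14) + 421 = -23 + 421 = 398)
X(R) - p = 398 - 1*(-2189225/1364544) = 398 + 2189225/1364544 = 545277737/1364544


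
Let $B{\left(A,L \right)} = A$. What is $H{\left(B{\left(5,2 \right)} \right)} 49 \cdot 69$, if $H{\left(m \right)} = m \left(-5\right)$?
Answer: $-84525$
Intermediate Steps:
$H{\left(m \right)} = - 5 m$
$H{\left(B{\left(5,2 \right)} \right)} 49 \cdot 69 = \left(-5\right) 5 \cdot 49 \cdot 69 = \left(-25\right) 49 \cdot 69 = \left(-1225\right) 69 = -84525$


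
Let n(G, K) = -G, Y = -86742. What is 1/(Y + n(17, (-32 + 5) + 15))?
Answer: -1/86759 ≈ -1.1526e-5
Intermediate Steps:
1/(Y + n(17, (-32 + 5) + 15)) = 1/(-86742 - 1*17) = 1/(-86742 - 17) = 1/(-86759) = -1/86759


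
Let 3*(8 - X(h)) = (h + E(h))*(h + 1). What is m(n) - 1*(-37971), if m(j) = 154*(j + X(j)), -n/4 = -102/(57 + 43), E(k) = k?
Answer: 23564631/625 ≈ 37703.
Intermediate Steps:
X(h) = 8 - 2*h*(1 + h)/3 (X(h) = 8 - (h + h)*(h + 1)/3 = 8 - 2*h*(1 + h)/3)
n = 102/25 (n = -(-408)/(57 + 43) = -(-408)/100 = -4*(-51/50) = 102/25 ≈ 4.0800)
m(j) = 1232 - 308*j²/3 + 154*j/3 (m(j) = 154*(j + (8 - 2*j/3 - 2*j²/3)) = 154*(8 - 2*j²/3 + j/3) = 1232 - 308*j²/3 + 154*j/3)
m(n) - 1*(-37971) = (1232 - 308*(102/25)²/3 + (154/3)*(102/25)) - 1*(-37971) = (1232 - 308/3*10404/625 + 5236/25) + 37971 = (1232 - 1068144/625 + 5236/25) + 37971 = -167244/625 + 37971 = 23564631/625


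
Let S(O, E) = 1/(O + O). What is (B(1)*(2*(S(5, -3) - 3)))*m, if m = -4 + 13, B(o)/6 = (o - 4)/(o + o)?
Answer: 2349/5 ≈ 469.80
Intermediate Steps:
B(o) = 3*(-4 + o)/o (B(o) = 6*((o - 4)/(o + o)) = 6*((-4 + o)/((2*o))) = 6*((-4 + o)*(1/(2*o))) = 6*((-4 + o)/(2*o)) = 3*(-4 + o)/o)
S(O, E) = 1/(2*O)
m = 9
(B(1)*(2*(S(5, -3) - 3)))*m = ((3 - 12/1)*(2*((½)/5 - 3)))*9 = ((3 - 12*1)*(2*((½)*(⅕) - 3)))*9 = ((3 - 12)*(2*(⅒ - 3)))*9 = -18*(-29)/10*9 = -9*(-29/5)*9 = (261/5)*9 = 2349/5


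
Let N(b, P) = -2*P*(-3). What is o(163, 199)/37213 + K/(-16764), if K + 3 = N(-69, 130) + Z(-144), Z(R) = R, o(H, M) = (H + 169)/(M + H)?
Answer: -129115825/3421660924 ≈ -0.037735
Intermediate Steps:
o(H, M) = (169 + H)/(H + M)
N(b, P) = 6*P
K = 633 (K = -3 + (6*130 - 144) = -3 + (780 - 144) = -3 + 636 = 633)
o(163, 199)/37213 + K/(-16764) = ((169 + 163)/(163 + 199))/37213 + 633/(-16764) = (332/362)*(1/37213) + 633*(-1/16764) = ((1/362)*332)*(1/37213) - 211/5588 = (166/181)*(1/37213) - 211/5588 = 166/6735553 - 211/5588 = -129115825/3421660924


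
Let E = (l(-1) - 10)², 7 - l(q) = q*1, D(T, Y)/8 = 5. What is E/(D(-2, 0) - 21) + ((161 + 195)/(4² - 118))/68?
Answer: 5245/32946 ≈ 0.15920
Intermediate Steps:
D(T, Y) = 40 (D(T, Y) = 8*5 = 40)
l(q) = 7 - q
E = 4 (E = ((7 - 1*(-1)) - 10)² = ((7 + 1) - 10)² = (8 - 10)² = (-2)² = 4)
E/(D(-2, 0) - 21) + ((161 + 195)/(4² - 118))/68 = 4/(40 - 21) + ((161 + 195)/(4² - 118))/68 = 4/19 + (356/(16 - 118))*(1/68) = 4*(1/19) + (356/(-102))*(1/68) = 4/19 + (356*(-1/102))*(1/68) = 4/19 - 178/51*1/68 = 4/19 - 89/1734 = 5245/32946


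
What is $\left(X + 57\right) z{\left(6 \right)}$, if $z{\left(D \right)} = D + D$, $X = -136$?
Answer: $-948$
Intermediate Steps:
$z{\left(D \right)} = 2 D$
$\left(X + 57\right) z{\left(6 \right)} = \left(-136 + 57\right) 2 \cdot 6 = \left(-79\right) 12 = -948$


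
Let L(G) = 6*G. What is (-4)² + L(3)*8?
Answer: 160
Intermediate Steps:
(-4)² + L(3)*8 = (-4)² + (6*3)*8 = 16 + 18*8 = 16 + 144 = 160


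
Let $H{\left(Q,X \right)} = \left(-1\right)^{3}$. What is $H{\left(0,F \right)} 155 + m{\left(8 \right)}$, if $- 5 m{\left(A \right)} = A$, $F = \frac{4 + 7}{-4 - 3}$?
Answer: $- \frac{783}{5} \approx -156.6$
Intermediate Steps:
$F = - \frac{11}{7}$ ($F = \frac{11}{-7} = 11 \left(- \frac{1}{7}\right) = - \frac{11}{7} \approx -1.5714$)
$H{\left(Q,X \right)} = -1$
$m{\left(A \right)} = - \frac{A}{5}$
$H{\left(0,F \right)} 155 + m{\left(8 \right)} = \left(-1\right) 155 - \frac{8}{5} = -155 - \frac{8}{5} = - \frac{783}{5}$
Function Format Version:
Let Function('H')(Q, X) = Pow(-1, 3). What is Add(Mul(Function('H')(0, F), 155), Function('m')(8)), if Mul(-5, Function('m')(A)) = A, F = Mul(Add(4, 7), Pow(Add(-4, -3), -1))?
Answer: Rational(-783, 5) ≈ -156.60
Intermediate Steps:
F = Rational(-11, 7) (F = Mul(11, Pow(-7, -1)) = Mul(11, Rational(-1, 7)) = Rational(-11, 7) ≈ -1.5714)
Function('H')(Q, X) = -1
Function('m')(A) = Mul(Rational(-1, 5), A)
Add(Mul(Function('H')(0, F), 155), Function('m')(8)) = Add(Mul(-1, 155), Mul(Rational(-1, 5), 8)) = Add(-155, Rational(-8, 5)) = Rational(-783, 5)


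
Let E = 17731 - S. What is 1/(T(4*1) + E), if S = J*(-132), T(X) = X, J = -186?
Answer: -1/6817 ≈ -0.00014669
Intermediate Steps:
S = 24552 (S = -186*(-132) = 24552)
E = -6821 (E = 17731 - 1*24552 = 17731 - 24552 = -6821)
1/(T(4*1) + E) = 1/(4*1 - 6821) = 1/(4 - 6821) = 1/(-6817) = -1/6817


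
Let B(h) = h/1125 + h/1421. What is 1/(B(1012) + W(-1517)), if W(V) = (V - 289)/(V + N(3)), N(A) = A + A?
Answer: 2415522375/6780286822 ≈ 0.35626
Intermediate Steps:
N(A) = 2*A
B(h) = 2546*h/1598625 (B(h) = h*(1/1125) + h*(1/1421) = h/1125 + h/1421 = 2546*h/1598625)
W(V) = (-289 + V)/(6 + V) (W(V) = (V - 289)/(V + 2*3) = (-289 + V)/(V + 6) = (-289 + V)/(6 + V))
1/(B(1012) + W(-1517)) = 1/((2546/1598625)*1012 + (-289 - 1517)/(6 - 1517)) = 1/(2576552/1598625 - 1806/(-1511)) = 1/(2576552/1598625 - 1/1511*(-1806)) = 1/(2576552/1598625 + 1806/1511) = 1/(6780286822/2415522375) = 2415522375/6780286822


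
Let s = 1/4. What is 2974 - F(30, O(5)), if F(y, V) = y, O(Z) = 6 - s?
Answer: 2944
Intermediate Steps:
s = 1/4 (s = 1*(1/4) = 1/4 ≈ 0.25000)
O(Z) = 23/4 (O(Z) = 6 - 1*1/4 = 6 - 1/4 = 23/4)
2974 - F(30, O(5)) = 2974 - 1*30 = 2974 - 30 = 2944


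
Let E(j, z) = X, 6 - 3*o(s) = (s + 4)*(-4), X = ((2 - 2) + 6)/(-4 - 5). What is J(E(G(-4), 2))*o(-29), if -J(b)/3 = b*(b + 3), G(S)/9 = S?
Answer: -1316/9 ≈ -146.22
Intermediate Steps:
G(S) = 9*S
X = -⅔ (X = (0 + 6)/(-9) = 6*(-⅑) = -⅔ ≈ -0.66667)
o(s) = 22/3 + 4*s/3 (o(s) = 2 - (s + 4)*(-4)/3 = 2 - (4 + s)*(-4)/3 = 2 - (-16 - 4*s)/3 = 2 + (16/3 + 4*s/3) = 22/3 + 4*s/3)
E(j, z) = -⅔
J(b) = -3*b*(3 + b) (J(b) = -3*b*(b + 3) = -3*b*(3 + b))
J(E(G(-4), 2))*o(-29) = (-3*(-⅔)*(3 - ⅔))*(22/3 + (4/3)*(-29)) = (-3*(-⅔)*7/3)*(22/3 - 116/3) = (14/3)*(-94/3) = -1316/9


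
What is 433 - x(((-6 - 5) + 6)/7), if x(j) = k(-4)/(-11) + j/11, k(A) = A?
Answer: 33318/77 ≈ 432.70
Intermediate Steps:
x(j) = 4/11 + j/11 (x(j) = -4/(-11) + j/11 = -4*(-1/11) + j*(1/11) = 4/11 + j/11)
433 - x(((-6 - 5) + 6)/7) = 433 - (4/11 + (((-6 - 5) + 6)/7)/11) = 433 - (4/11 + ((-11 + 6)*(⅐))/11) = 433 - (4/11 + (-5*⅐)/11) = 433 - (4/11 + (1/11)*(-5/7)) = 433 - (4/11 - 5/77) = 433 - 1*23/77 = 433 - 23/77 = 33318/77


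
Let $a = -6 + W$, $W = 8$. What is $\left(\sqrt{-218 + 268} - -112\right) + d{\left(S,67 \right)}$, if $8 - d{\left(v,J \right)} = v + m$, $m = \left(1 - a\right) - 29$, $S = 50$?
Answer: $100 + 5 \sqrt{2} \approx 107.07$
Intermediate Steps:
$a = 2$ ($a = -6 + 8 = 2$)
$m = -30$ ($m = \left(1 - 2\right) - 29 = -1 - 29 = -30$)
$d{\left(v,J \right)} = 38 - v$ ($d{\left(v,J \right)} = 8 - \left(v - 30\right) = 8 - \left(-30 + v\right) = 38 - v$)
$\left(\sqrt{-218 + 268} - -112\right) + d{\left(S,67 \right)} = \left(\sqrt{-218 + 268} - -112\right) + \left(38 - 50\right) = \left(\sqrt{50} + 112\right) + \left(38 - 50\right) = \left(5 \sqrt{2} + 112\right) - 12 = \left(112 + 5 \sqrt{2}\right) - 12 = 100 + 5 \sqrt{2}$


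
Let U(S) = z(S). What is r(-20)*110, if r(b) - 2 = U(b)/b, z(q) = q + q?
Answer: 440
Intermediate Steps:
z(q) = 2*q
U(S) = 2*S
r(b) = 4 (r(b) = 2 + (2*b)/b = 2 + 2 = 4)
r(-20)*110 = 4*110 = 440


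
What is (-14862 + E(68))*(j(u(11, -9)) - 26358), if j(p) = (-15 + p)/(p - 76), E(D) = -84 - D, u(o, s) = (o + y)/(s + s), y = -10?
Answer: 541762638634/1369 ≈ 3.9574e+8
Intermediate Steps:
u(o, s) = (-10 + o)/(2*s) (u(o, s) = (o - 10)/(s + s) = (-10 + o)/((2*s)) = (-10 + o)*(1/(2*s)) = (-10 + o)/(2*s))
j(p) = (-15 + p)/(-76 + p)
(-14862 + E(68))*(j(u(11, -9)) - 26358) = (-14862 + (-84 - 1*68))*((-15 + (½)*(-10 + 11)/(-9))/(-76 + (½)*(-10 + 11)/(-9)) - 26358) = (-14862 + (-84 - 68))*((-15 + (½)*(-⅑)*1)/(-76 + (½)*(-⅑)*1) - 26358) = (-14862 - 152)*((-15 - 1/18)/(-76 - 1/18) - 26358) = -15014*(-271/18/(-1369/18) - 26358) = -15014*(-18/1369*(-271/18) - 26358) = -15014*(271/1369 - 26358) = -15014*(-36083831/1369) = 541762638634/1369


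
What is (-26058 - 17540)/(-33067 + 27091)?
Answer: 21799/2988 ≈ 7.2955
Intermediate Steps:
(-26058 - 17540)/(-33067 + 27091) = -43598/(-5976) = -43598*(-1/5976) = 21799/2988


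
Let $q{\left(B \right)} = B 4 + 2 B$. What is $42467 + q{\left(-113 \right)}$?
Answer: $41789$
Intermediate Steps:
$q{\left(B \right)} = 6 B$ ($q{\left(B \right)} = 4 B + 2 B = 6 B$)
$42467 + q{\left(-113 \right)} = 42467 + 6 \left(-113\right) = 42467 - 678 = 41789$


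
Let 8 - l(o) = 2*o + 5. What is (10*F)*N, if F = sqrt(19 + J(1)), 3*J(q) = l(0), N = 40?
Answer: 800*sqrt(5) ≈ 1788.9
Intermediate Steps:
l(o) = 3 - 2*o (l(o) = 8 - (2*o + 5) = 8 - (5 + 2*o) = 8 + (-5 - 2*o) = 3 - 2*o)
J(q) = 1 (J(q) = (3 - 2*0)/3 = (3 + 0)/3 = (1/3)*3 = 1)
F = 2*sqrt(5) (F = sqrt(19 + 1) = sqrt(20) = 2*sqrt(5) ≈ 4.4721)
(10*F)*N = (10*(2*sqrt(5)))*40 = (20*sqrt(5))*40 = 800*sqrt(5)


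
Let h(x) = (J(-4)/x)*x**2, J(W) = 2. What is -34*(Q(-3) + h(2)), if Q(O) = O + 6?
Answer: -238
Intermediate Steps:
Q(O) = 6 + O
h(x) = 2*x (h(x) = (2/x)*x**2 = 2*x)
-34*(Q(-3) + h(2)) = -34*((6 - 3) + 2*2) = -34*(3 + 4) = -34*7 = -238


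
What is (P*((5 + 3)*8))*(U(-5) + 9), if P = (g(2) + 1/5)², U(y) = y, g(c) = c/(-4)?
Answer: 576/25 ≈ 23.040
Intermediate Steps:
g(c) = -c/4 (g(c) = c*(-¼) = -c/4)
P = 9/100 (P = (-¼*2 + 1/5)² = (-½ + ⅕)² = (-3/10)² = 9/100 ≈ 0.090000)
(P*((5 + 3)*8))*(U(-5) + 9) = (9*((5 + 3)*8)/100)*(-5 + 9) = (9*(8*8)/100)*4 = ((9/100)*64)*4 = (144/25)*4 = 576/25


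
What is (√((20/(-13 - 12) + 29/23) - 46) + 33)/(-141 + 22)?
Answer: -33/119 - I*√602255/13685 ≈ -0.27731 - 0.056708*I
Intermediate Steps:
(√((20/(-13 - 12) + 29/23) - 46) + 33)/(-141 + 22) = (√((20/(-25) + 29*(1/23)) - 46) + 33)/(-119) = (√((20*(-1/25) + 29/23) - 46) + 33)*(-1/119) = (√((-⅘ + 29/23) - 46) + 33)*(-1/119) = (√(53/115 - 46) + 33)*(-1/119) = (√(-5237/115) + 33)*(-1/119) = (I*√602255/115 + 33)*(-1/119) = (33 + I*√602255/115)*(-1/119) = -33/119 - I*√602255/13685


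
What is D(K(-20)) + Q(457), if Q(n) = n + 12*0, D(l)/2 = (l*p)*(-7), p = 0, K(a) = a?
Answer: 457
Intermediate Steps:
D(l) = 0 (D(l) = 2*((l*0)*(-7)) = 2*(0*(-7)) = 2*0 = 0)
Q(n) = n (Q(n) = n + 0 = n)
D(K(-20)) + Q(457) = 0 + 457 = 457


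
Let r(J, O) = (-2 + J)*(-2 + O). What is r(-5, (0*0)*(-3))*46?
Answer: 644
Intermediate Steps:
r(-5, (0*0)*(-3))*46 = (4 - 2*(-5) - 2*0*0*(-3) - 5*0*0*(-3))*46 = (4 + 10 - 0*(-3) - 0*(-3))*46 = (4 + 10 - 2*0 - 5*0)*46 = (4 + 10 + 0 + 0)*46 = 14*46 = 644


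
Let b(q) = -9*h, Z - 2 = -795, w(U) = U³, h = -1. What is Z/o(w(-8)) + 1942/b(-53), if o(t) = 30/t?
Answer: 618734/45 ≈ 13750.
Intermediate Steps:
Z = -793 (Z = 2 - 795 = -793)
b(q) = 9 (b(q) = -9*(-1) = 9)
Z/o(w(-8)) + 1942/b(-53) = -793/(30/((-8)³)) + 1942/9 = -793/(30/(-512)) + 1942*(⅑) = -793/(30*(-1/512)) + 1942/9 = -793/(-15/256) + 1942/9 = -793*(-256/15) + 1942/9 = 203008/15 + 1942/9 = 618734/45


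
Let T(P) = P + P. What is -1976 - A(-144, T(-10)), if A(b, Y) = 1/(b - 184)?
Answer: -648127/328 ≈ -1976.0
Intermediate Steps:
T(P) = 2*P
A(b, Y) = 1/(-184 + b)
-1976 - A(-144, T(-10)) = -1976 - 1/(-184 - 144) = -1976 - 1/(-328) = -1976 - 1*(-1/328) = -1976 + 1/328 = -648127/328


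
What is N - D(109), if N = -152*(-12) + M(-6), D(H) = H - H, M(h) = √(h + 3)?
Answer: 1824 + I*√3 ≈ 1824.0 + 1.732*I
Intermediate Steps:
M(h) = √(3 + h)
D(H) = 0
N = 1824 + I*√3 (N = -152*(-12) + √(3 - 6) = 1824 + √(-3) = 1824 + I*√3 ≈ 1824.0 + 1.732*I)
N - D(109) = (1824 + I*√3) - 1*0 = (1824 + I*√3) + 0 = 1824 + I*√3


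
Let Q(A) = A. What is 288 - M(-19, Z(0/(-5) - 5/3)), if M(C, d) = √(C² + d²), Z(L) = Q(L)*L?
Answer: 288 - √29866/9 ≈ 268.80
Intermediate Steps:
Z(L) = L² (Z(L) = L*L = L²)
288 - M(-19, Z(0/(-5) - 5/3)) = 288 - √((-19)² + ((0/(-5) - 5/3)²)²) = 288 - √(361 + ((0*(-⅕) - 5*⅓)²)²) = 288 - √(361 + ((0 - 5/3)²)²) = 288 - √(361 + ((-5/3)²)²) = 288 - √(361 + (25/9)²) = 288 - √(361 + 625/81) = 288 - √(29866/81) = 288 - √29866/9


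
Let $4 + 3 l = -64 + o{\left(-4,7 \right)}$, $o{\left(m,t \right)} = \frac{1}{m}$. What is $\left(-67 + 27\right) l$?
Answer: $910$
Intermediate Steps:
$l = - \frac{91}{4}$ ($l = - \frac{4}{3} + \frac{-64 + \frac{1}{-4}}{3} = - \frac{4}{3} + \frac{-64 - \frac{1}{4}}{3} = - \frac{4}{3} + \frac{1}{3} \left(- \frac{257}{4}\right) = - \frac{4}{3} - \frac{257}{12} = - \frac{91}{4} \approx -22.75$)
$\left(-67 + 27\right) l = \left(-67 + 27\right) \left(- \frac{91}{4}\right) = \left(-40\right) \left(- \frac{91}{4}\right) = 910$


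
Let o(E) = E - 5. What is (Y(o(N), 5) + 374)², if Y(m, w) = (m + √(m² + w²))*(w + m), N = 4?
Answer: 137316 + 2960*√26 ≈ 1.5241e+5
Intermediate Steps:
o(E) = -5 + E
Y(m, w) = (m + w)*(m + √(m² + w²)) (Y(m, w) = (m + √(m² + w²))*(m + w) = (m + w)*(m + √(m² + w²)))
(Y(o(N), 5) + 374)² = (((-5 + 4)² + (-5 + 4)*5 + (-5 + 4)*√((-5 + 4)² + 5²) + 5*√((-5 + 4)² + 5²)) + 374)² = (((-1)² - 1*5 - √((-1)² + 25) + 5*√((-1)² + 25)) + 374)² = ((1 - 5 - √(1 + 25) + 5*√(1 + 25)) + 374)² = ((1 - 5 - √26 + 5*√26) + 374)² = ((-4 + 4*√26) + 374)² = (370 + 4*√26)²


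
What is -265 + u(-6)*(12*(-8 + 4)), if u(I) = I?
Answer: 23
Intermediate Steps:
-265 + u(-6)*(12*(-8 + 4)) = -265 - 72*(-8 + 4) = -265 - 72*(-4) = -265 - 6*(-48) = -265 + 288 = 23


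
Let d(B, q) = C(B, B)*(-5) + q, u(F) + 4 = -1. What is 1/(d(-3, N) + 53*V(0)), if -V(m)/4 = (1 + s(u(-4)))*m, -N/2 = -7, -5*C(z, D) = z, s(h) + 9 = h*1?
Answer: 1/11 ≈ 0.090909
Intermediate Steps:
u(F) = -5 (u(F) = -4 - 1 = -5)
s(h) = -9 + h (s(h) = -9 + h*1 = -9 + h)
C(z, D) = -z/5
N = 14 (N = -2*(-7) = 14)
V(m) = 52*m (V(m) = -4*(1 + (-9 - 5))*m = -4*(1 - 14)*m = -(-52)*m = 52*m)
d(B, q) = B + q (d(B, q) = -B/5*(-5) + q = B + q)
1/(d(-3, N) + 53*V(0)) = 1/((-3 + 14) + 53*(52*0)) = 1/(11 + 53*0) = 1/(11 + 0) = 1/11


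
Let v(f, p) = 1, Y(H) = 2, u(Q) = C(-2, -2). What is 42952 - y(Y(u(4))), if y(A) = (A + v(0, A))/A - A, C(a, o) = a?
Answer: 85905/2 ≈ 42953.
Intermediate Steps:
u(Q) = -2
y(A) = -A + (1 + A)/A (y(A) = (A + 1)/A - A = (1 + A)/A - A = -A + (1 + A)/A)
42952 - y(Y(u(4))) = 42952 - (1 + 1/2 - 1*2) = 42952 - (1 + ½ - 2) = 42952 - 1*(-½) = 42952 + ½ = 85905/2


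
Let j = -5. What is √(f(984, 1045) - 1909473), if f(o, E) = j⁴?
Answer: 4*I*√119303 ≈ 1381.6*I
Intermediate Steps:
f(o, E) = 625 (f(o, E) = (-5)⁴ = 625)
√(f(984, 1045) - 1909473) = √(625 - 1909473) = √(-1908848) = 4*I*√119303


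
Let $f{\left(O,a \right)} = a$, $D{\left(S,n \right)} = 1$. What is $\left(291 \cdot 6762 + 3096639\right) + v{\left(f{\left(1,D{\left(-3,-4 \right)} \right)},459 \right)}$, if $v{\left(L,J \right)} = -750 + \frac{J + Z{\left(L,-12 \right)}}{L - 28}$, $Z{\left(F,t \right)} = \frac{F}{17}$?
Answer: $\frac{2324198825}{459} \approx 5.0636 \cdot 10^{6}$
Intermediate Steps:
$Z{\left(F,t \right)} = \frac{F}{17}$ ($Z{\left(F,t \right)} = F \frac{1}{17} = \frac{F}{17}$)
$v{\left(L,J \right)} = -750 + \frac{J + \frac{L}{17}}{-28 + L}$ ($v{\left(L,J \right)} = -750 + \frac{J + \frac{L}{17}}{L - 28} = -750 + \frac{J + \frac{L}{17}}{-28 + L}$)
$\left(291 \cdot 6762 + 3096639\right) + v{\left(f{\left(1,D{\left(-3,-4 \right)} \right)},459 \right)} = \left(291 \cdot 6762 + 3096639\right) + \frac{21000 + 459 - \frac{12749}{17}}{-28 + 1} = \left(1967742 + 3096639\right) + \frac{21000 + 459 - \frac{12749}{17}}{-27} = 5064381 - \frac{352054}{459} = \frac{2324198825}{459}$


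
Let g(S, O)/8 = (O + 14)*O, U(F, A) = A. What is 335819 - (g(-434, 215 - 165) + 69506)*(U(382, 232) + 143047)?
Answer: -13626356755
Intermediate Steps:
g(S, O) = 8*O*(14 + O) (g(S, O) = 8*((O + 14)*O) = 8*((14 + O)*O) = 8*(O*(14 + O)) = 8*O*(14 + O))
335819 - (g(-434, 215 - 165) + 69506)*(U(382, 232) + 143047) = 335819 - (8*(215 - 165)*(14 + (215 - 165)) + 69506)*(232 + 143047) = 335819 - (8*50*(14 + 50) + 69506)*143279 = 335819 - (8*50*64 + 69506)*143279 = 335819 - (25600 + 69506)*143279 = 335819 - 95106*143279 = 335819 - 1*13626692574 = 335819 - 13626692574 = -13626356755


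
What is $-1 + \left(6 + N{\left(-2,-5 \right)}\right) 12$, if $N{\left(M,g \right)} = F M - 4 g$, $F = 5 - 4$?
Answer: $287$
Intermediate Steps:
$F = 1$
$N{\left(M,g \right)} = M - 4 g$ ($N{\left(M,g \right)} = 1 M - 4 g = M - 4 g$)
$-1 + \left(6 + N{\left(-2,-5 \right)}\right) 12 = -1 + \left(6 - -18\right) 12 = -1 + \left(6 + \left(-2 + 20\right)\right) 12 = -1 + \left(6 + 18\right) 12 = -1 + 24 \cdot 12 = -1 + 288 = 287$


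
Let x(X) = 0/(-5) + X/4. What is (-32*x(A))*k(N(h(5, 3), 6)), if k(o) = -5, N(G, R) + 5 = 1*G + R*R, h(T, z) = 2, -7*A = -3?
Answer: 120/7 ≈ 17.143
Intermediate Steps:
A = 3/7 (A = -⅐*(-3) = 3/7 ≈ 0.42857)
N(G, R) = -5 + G + R² (N(G, R) = -5 + (1*G + R*R) = -5 + (G + R²) = -5 + G + R²)
x(X) = X/4 (x(X) = 0*(-⅕) + X*(¼) = 0 + X/4 = X/4)
(-32*x(A))*k(N(h(5, 3), 6)) = -8*3/7*(-5) = -32*3/28*(-5) = -24/7*(-5) = 120/7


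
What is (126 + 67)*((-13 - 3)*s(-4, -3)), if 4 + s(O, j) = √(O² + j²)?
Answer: -3088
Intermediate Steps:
s(O, j) = -4 + √(O² + j²)
(126 + 67)*((-13 - 3)*s(-4, -3)) = (126 + 67)*((-13 - 3)*(-4 + √((-4)² + (-3)²))) = 193*(-16*(-4 + √(16 + 9))) = 193*(-16*(-4 + √25)) = 193*(-16*(-4 + 5)) = 193*(-16*1) = 193*(-16) = -3088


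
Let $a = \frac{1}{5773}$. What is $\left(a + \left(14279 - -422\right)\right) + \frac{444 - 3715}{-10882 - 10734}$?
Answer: $\frac{1834544463867}{124789168} \approx 14701.0$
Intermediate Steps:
$a = \frac{1}{5773} \approx 0.00017322$
$\left(a + \left(14279 - -422\right)\right) + \frac{444 - 3715}{-10882 - 10734} = \left(\frac{1}{5773} + \left(14279 - -422\right)\right) + \frac{444 - 3715}{-10882 - 10734} = \left(\frac{1}{5773} + \left(14279 + 422\right)\right) - \frac{3271}{-21616} = \left(\frac{1}{5773} + 14701\right) - - \frac{3271}{21616} = \frac{84868874}{5773} + \frac{3271}{21616} = \frac{1834544463867}{124789168}$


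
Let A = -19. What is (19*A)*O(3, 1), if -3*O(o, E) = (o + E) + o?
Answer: 2527/3 ≈ 842.33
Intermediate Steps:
O(o, E) = -2*o/3 - E/3 (O(o, E) = -((o + E) + o)/3 = -((E + o) + o)/3 = -(E + 2*o)/3 = -2*o/3 - E/3)
(19*A)*O(3, 1) = (19*(-19))*(-⅔*3 - ⅓*1) = -361*(-2 - ⅓) = -361*(-7/3) = 2527/3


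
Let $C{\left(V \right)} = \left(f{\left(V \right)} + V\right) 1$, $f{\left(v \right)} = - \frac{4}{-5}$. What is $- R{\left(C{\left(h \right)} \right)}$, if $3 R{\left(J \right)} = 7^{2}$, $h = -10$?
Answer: $- \frac{49}{3} \approx -16.333$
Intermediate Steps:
$f{\left(v \right)} = \frac{4}{5}$ ($f{\left(v \right)} = \left(-4\right) \left(- \frac{1}{5}\right) = \frac{4}{5}$)
$C{\left(V \right)} = \frac{4}{5} + V$ ($C{\left(V \right)} = \left(\frac{4}{5} + V\right) 1 = \frac{4}{5} + V$)
$R{\left(J \right)} = \frac{49}{3}$ ($R{\left(J \right)} = \frac{7^{2}}{3} = \frac{1}{3} \cdot 49 = \frac{49}{3}$)
$- R{\left(C{\left(h \right)} \right)} = \left(-1\right) \frac{49}{3} = - \frac{49}{3}$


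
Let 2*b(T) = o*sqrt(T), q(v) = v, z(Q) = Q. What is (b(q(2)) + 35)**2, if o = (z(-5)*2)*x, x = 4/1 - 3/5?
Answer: 1803 - 1190*sqrt(2) ≈ 120.09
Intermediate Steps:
x = 17/5 (x = 4*1 - 3*1/5 = 4 - 3/5 = 17/5 ≈ 3.4000)
o = -34 (o = -5*2*(17/5) = -10*17/5 = -34)
b(T) = -17*sqrt(T) (b(T) = (-34*sqrt(T))/2 = -17*sqrt(T))
(b(q(2)) + 35)**2 = (-17*sqrt(2) + 35)**2 = (35 - 17*sqrt(2))**2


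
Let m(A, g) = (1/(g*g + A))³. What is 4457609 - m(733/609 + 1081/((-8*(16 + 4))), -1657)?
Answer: 85358389629694055510339479813610959876079/19148918092568023689457617466843831 ≈ 4.4576e+6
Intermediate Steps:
m(A, g) = (A + g²)⁻³ (m(A, g) = (1/(g² + A))³ = (1/(A + g²))³ = (A + g²)⁻³)
4457609 - m(733/609 + 1081/((-8*(16 + 4))), -1657) = 4457609 - 1/((733/609 + 1081/((-8*(16 + 4)))) + (-1657)²)³ = 4457609 - 1/((733*(1/609) + 1081/((-8*20))) + 2745649)³ = 4457609 - 1/((733/609 + 1081/(-160)) + 2745649)³ = 4457609 - 1/((733/609 + 1081*(-1/160)) + 2745649)³ = 4457609 - 1/((733/609 - 1081/160) + 2745649)³ = 4457609 - 1/(-541049/97440 + 2745649)³ = 4457609 - 1/(267535497511/97440)³ = 4457609 - 1*925149302784000/19148918092568023689457617466843831 = 4457609 - 925149302784000/19148918092568023689457617466843831 = 85358389629694055510339479813610959876079/19148918092568023689457617466843831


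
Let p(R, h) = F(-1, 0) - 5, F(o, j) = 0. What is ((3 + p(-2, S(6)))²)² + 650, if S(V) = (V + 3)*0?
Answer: 666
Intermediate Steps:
S(V) = 0 (S(V) = (3 + V)*0 = 0)
p(R, h) = -5 (p(R, h) = 0 - 5 = -5)
((3 + p(-2, S(6)))²)² + 650 = ((3 - 5)²)² + 650 = ((-2)²)² + 650 = 4² + 650 = 16 + 650 = 666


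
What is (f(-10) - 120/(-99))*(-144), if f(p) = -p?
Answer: -17760/11 ≈ -1614.5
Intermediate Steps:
(f(-10) - 120/(-99))*(-144) = (-1*(-10) - 120/(-99))*(-144) = (10 - 120*(-1/99))*(-144) = (10 + 40/33)*(-144) = (370/33)*(-144) = -17760/11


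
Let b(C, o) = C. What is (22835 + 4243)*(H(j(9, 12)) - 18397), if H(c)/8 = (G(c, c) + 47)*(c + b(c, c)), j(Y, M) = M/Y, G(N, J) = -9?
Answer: -476202734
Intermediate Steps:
H(c) = 608*c (H(c) = 8*((-9 + 47)*(c + c)) = 8*(38*(2*c)) = 8*(76*c) = 608*c)
(22835 + 4243)*(H(j(9, 12)) - 18397) = (22835 + 4243)*(608*(12/9) - 18397) = 27078*(608*(12*(⅑)) - 18397) = 27078*(608*(4/3) - 18397) = 27078*(2432/3 - 18397) = 27078*(-52759/3) = -476202734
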